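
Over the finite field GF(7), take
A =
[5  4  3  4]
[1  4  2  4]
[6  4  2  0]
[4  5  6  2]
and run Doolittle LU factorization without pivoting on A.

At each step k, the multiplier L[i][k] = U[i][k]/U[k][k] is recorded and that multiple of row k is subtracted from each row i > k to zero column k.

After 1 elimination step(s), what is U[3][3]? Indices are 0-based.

k=0: U[0][0]=5
  eliminate (1,0): mult=3, new row 1: (0, 6, 0, 6); set L[1][0]=3
  eliminate (2,0): mult=4, new row 2: (0, 2, 4, 5); set L[2][0]=4
  eliminate (3,0): mult=5, new row 3: (0, 6, 5, 3); set L[3][0]=5

U[3][3] = 3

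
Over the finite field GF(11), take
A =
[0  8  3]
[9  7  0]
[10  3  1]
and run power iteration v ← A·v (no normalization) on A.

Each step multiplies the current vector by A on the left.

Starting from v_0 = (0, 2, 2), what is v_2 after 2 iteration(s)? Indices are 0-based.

v_2 = (4, 10, 6)

v_0 = (0, 2, 2).
v_1 = A·v_0 = (0, 3, 8).
v_2 = A·v_1 = (4, 10, 6).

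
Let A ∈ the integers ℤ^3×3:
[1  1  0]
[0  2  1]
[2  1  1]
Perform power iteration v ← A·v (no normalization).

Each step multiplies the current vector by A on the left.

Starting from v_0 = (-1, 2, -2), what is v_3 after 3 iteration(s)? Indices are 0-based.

v_3 = (5, 6, 10)

v_0 = (-1, 2, -2).
v_1 = A·v_0 = (1, 2, -2).
v_2 = A·v_1 = (3, 2, 2).
v_3 = A·v_2 = (5, 6, 10).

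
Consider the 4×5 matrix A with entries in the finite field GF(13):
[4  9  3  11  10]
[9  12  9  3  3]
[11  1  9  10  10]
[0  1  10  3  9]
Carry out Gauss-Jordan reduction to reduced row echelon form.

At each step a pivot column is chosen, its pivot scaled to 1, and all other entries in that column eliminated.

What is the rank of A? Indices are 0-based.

[1] R0 /= 4  ⇒  (1, 12, 4, 6, 9)
     R1 -= 9·R0  ⇒  (0, 8, 12, 1, 0)
     R2 -= 11·R0  ⇒  (0, 12, 4, 9, 2)
[2] R1 /= 8  ⇒  (0, 1, 8, 5, 0)
     R0 -= 12·R1  ⇒  (1, 0, 12, 11, 9)
     R2 -= 12·R1  ⇒  (0, 0, 12, 1, 2)
     R3 -= 1·R1  ⇒  (0, 0, 2, 11, 9)
[3] R2 /= 12  ⇒  (0, 0, 1, 12, 11)
     R0 -= 12·R2  ⇒  (1, 0, 0, 10, 7)
     R1 -= 8·R2  ⇒  (0, 1, 0, 0, 3)
     R3 -= 2·R2  ⇒  (0, 0, 0, 0, 0)
column 3 empty below row 3
column 4 empty below row 3

rank = 3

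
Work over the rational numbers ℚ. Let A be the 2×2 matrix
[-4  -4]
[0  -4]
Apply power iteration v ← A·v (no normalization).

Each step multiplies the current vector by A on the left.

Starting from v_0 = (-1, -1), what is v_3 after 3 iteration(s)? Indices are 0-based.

v_0 = (-1, -1).
v_1 = A·v_0 = (8, 4).
v_2 = A·v_1 = (-48, -16).
v_3 = A·v_2 = (256, 64).

v_3 = (256, 64)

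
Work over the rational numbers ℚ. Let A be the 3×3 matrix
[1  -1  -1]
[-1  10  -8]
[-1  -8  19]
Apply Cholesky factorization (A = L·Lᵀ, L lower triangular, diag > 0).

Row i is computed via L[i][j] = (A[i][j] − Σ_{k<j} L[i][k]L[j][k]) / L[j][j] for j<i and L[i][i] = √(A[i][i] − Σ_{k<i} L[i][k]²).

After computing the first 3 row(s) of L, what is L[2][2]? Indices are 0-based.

L[2][2] = 3

Step 1: L[0][0] = √(1) = 1.
  L[1][0] = (-1) / L[0][0] = -1.
Step 2: L[1][1] = √(9) = 3.
  L[2][0] = (-1) / L[0][0] = -1.
  L[2][1] = (-9) / L[1][1] = -3.
Step 3: L[2][2] = √(9) = 3.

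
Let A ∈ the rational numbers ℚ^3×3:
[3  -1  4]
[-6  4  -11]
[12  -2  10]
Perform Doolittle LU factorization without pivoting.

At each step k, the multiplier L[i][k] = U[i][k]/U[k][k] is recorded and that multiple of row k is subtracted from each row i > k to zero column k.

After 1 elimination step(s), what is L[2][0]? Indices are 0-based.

L[2][0] = 4

[col 0] pivot 3
  R1 -= -2*R0 → (0, 2, -3)  (L[1][0] := -2)
  R2 -= 4*R0 → (0, 2, -6)  (L[2][0] := 4)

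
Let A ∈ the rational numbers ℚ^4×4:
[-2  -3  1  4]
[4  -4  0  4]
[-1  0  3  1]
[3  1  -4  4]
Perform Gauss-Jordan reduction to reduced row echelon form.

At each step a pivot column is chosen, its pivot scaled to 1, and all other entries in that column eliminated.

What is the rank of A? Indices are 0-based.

pivot(0,0)=-2: scale R0 → (1, 3/2, -1/2, -2)
  clear (1,0): R1 −= (4)R0 → (0, -10, 2, 12)
  clear (2,0): R2 −= (-1)R0 → (0, 3/2, 5/2, -1)
  clear (3,0): R3 −= (3)R0 → (0, -7/2, -5/2, 10)
pivot(1,1)=-10: scale R1 → (0, 1, -1/5, -6/5)
  clear (0,1): R0 −= (3/2)R1 → (1, 0, -1/5, -1/5)
  clear (2,1): R2 −= (3/2)R1 → (0, 0, 14/5, 4/5)
  clear (3,1): R3 −= (-7/2)R1 → (0, 0, -16/5, 29/5)
pivot(2,2)=14/5: scale R2 → (0, 0, 1, 2/7)
  clear (0,2): R0 −= (-1/5)R2 → (1, 0, 0, -1/7)
  clear (1,2): R1 −= (-1/5)R2 → (0, 1, 0, -8/7)
  clear (3,2): R3 −= (-16/5)R2 → (0, 0, 0, 47/7)
pivot(3,3)=47/7: scale R3 → (0, 0, 0, 1)
  clear (0,3): R0 −= (-1/7)R3 → (1, 0, 0, 0)
  clear (1,3): R1 −= (-8/7)R3 → (0, 1, 0, 0)
  clear (2,3): R2 −= (2/7)R3 → (0, 0, 1, 0)

rank = 4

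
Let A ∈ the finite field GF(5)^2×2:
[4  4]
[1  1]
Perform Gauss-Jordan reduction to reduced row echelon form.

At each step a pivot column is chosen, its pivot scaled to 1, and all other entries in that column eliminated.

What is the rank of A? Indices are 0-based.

step 1: normalize row 0 (÷4) = (1, 1)
  row 1: subtract 1×row0 = (0, 0)
skip col 1 (zero from row 1)

rank = 1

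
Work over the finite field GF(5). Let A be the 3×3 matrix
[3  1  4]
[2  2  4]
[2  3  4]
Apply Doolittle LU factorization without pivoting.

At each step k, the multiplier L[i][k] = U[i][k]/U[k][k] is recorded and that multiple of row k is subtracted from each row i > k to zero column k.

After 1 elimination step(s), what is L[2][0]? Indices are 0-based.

L[2][0] = 4

[col 0] pivot 3
  R1 -= 4*R0 → (0, 3, 3)  (L[1][0] := 4)
  R2 -= 4*R0 → (0, 4, 3)  (L[2][0] := 4)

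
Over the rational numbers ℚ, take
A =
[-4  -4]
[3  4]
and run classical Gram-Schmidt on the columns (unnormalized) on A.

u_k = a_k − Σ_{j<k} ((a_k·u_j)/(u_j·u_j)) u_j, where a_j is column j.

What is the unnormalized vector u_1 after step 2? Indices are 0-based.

Step 1: u_0 = a_0 = (-4, 3).
Step 2: u_1 = a_1 − (28/25)·u_0 = (12/25, 16/25).

u_1 = (12/25, 16/25)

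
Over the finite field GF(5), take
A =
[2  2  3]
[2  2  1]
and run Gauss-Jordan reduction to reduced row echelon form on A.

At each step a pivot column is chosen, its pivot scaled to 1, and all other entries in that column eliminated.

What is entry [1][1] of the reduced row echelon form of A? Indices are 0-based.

[1] R0 /= 2  ⇒  (1, 1, 4)
     R1 -= 2·R0  ⇒  (0, 0, 3)
column 1 empty below row 1
[2] R1 /= 3  ⇒  (0, 0, 1)
     R0 -= 4·R1  ⇒  (1, 1, 0)

M[1][1] = 0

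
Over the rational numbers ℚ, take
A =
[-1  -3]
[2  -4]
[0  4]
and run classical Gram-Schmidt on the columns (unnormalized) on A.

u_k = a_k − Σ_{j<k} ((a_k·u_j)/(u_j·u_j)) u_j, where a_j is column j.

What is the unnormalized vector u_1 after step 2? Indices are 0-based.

Step 1: u_0 = a_0 = (-1, 2, 0).
Step 2: u_1 = a_1 − (-1)·u_0 = (-4, -2, 4).

u_1 = (-4, -2, 4)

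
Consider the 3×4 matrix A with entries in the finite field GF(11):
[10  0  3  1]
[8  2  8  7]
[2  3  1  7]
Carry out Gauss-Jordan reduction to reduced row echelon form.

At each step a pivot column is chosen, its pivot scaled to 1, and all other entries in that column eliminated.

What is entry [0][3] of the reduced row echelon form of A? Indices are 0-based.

step 1: normalize row 0 (÷10) = (1, 0, 8, 10)
  row 1: subtract 8×row0 = (0, 2, 10, 4)
  row 2: subtract 2×row0 = (0, 3, 7, 9)
step 2: normalize row 1 (÷2) = (0, 1, 5, 2)
  row 2: subtract 3×row1 = (0, 0, 3, 3)
step 3: normalize row 2 (÷3) = (0, 0, 1, 1)
  row 0: subtract 8×row2 = (1, 0, 0, 2)
  row 1: subtract 5×row2 = (0, 1, 0, 8)

M[0][3] = 2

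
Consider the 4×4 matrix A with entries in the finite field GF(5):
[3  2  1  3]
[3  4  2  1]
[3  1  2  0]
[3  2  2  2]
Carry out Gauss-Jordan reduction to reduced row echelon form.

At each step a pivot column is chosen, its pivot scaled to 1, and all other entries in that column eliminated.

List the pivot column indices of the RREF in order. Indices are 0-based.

pivot(0,0)=3: scale R0 → (1, 4, 2, 1)
  clear (1,0): R1 −= (3)R0 → (0, 2, 1, 3)
  clear (2,0): R2 −= (3)R0 → (0, 4, 1, 2)
  clear (3,0): R3 −= (3)R0 → (0, 0, 1, 4)
pivot(1,1)=2: scale R1 → (0, 1, 3, 4)
  clear (0,1): R0 −= (4)R1 → (1, 0, 0, 0)
  clear (2,1): R2 −= (4)R1 → (0, 0, 4, 1)
pivot(2,2)=4: scale R2 → (0, 0, 1, 4)
  clear (1,2): R1 −= (3)R2 → (0, 1, 0, 2)
  clear (3,2): R3 −= (1)R2 → (0, 0, 0, 0)
col 3: no nonzero at/below row 3; advance.

pivot columns: 0, 1, 2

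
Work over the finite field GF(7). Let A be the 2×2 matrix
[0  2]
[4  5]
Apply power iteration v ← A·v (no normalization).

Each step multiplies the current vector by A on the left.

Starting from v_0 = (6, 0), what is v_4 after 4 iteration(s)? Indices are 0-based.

v_4 = (2, 6)

v_0 = (6, 0).
v_1 = A·v_0 = (0, 3).
v_2 = A·v_1 = (6, 1).
v_3 = A·v_2 = (2, 1).
v_4 = A·v_3 = (2, 6).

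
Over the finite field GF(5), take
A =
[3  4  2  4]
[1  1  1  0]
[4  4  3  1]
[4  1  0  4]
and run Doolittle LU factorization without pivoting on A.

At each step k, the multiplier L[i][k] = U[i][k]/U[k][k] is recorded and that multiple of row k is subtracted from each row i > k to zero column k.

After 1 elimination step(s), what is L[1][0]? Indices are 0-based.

L[1][0] = 2

k=0: U[0][0]=3
  eliminate (1,0): mult=2, new row 1: (0, 3, 2, 2); set L[1][0]=2
  eliminate (2,0): mult=3, new row 2: (0, 2, 2, 4); set L[2][0]=3
  eliminate (3,0): mult=3, new row 3: (0, 4, 4, 2); set L[3][0]=3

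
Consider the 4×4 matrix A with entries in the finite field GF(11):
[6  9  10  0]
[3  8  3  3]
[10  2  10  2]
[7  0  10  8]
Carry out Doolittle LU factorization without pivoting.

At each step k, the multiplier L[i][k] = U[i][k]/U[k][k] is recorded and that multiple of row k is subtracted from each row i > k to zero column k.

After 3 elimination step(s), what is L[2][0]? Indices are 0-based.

Step 1: pivot at (0,0) is 6.
  row1 ← row1 − (6)·row0  ⇒  L[1][0]=6, U row1=(0, 9, 9, 3)
  row2 ← row2 − (9)·row0  ⇒  L[2][0]=9, U row2=(0, 9, 8, 2)
  row3 ← row3 − (3)·row0  ⇒  L[3][0]=3, U row3=(0, 6, 2, 8)
Step 2: pivot at (1,1) is 9.
  row2 ← row2 − (1)·row1  ⇒  L[2][1]=1, U row2=(0, 0, 10, 10)
  row3 ← row3 − (8)·row1  ⇒  L[3][1]=8, U row3=(0, 0, 7, 6)
Step 3: pivot at (2,2) is 10.
  row3 ← row3 − (4)·row2  ⇒  L[3][2]=4, U row3=(0, 0, 0, 10)

L[2][0] = 9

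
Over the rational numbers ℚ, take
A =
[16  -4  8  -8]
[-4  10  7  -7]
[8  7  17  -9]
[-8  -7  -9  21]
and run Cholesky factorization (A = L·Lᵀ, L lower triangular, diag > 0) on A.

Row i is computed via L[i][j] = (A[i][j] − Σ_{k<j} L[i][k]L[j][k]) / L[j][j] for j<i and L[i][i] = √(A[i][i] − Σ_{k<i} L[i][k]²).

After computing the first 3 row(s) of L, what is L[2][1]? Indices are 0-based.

Step 1: L[0][0] = √(16) = 4.
  L[1][0] = (-4) / L[0][0] = -1.
Step 2: L[1][1] = √(9) = 3.
  L[2][0] = (8) / L[0][0] = 2.
  L[2][1] = (9) / L[1][1] = 3.
Step 3: L[2][2] = √(4) = 2.

L[2][1] = 3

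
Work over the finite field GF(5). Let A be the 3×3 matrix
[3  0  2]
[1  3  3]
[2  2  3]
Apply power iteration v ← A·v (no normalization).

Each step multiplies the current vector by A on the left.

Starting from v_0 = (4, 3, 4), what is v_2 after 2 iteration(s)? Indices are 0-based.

v_0 = (4, 3, 4).
v_1 = A·v_0 = (0, 0, 1).
v_2 = A·v_1 = (2, 3, 3).

v_2 = (2, 3, 3)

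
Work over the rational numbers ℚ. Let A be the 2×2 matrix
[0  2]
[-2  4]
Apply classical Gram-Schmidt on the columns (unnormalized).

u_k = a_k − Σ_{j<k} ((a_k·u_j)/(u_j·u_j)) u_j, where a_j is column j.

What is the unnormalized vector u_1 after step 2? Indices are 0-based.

u_1 = (2, 0)

Step 1: u_0 = a_0 = (0, -2).
Step 2: u_1 = a_1 − (-2)·u_0 = (2, 0).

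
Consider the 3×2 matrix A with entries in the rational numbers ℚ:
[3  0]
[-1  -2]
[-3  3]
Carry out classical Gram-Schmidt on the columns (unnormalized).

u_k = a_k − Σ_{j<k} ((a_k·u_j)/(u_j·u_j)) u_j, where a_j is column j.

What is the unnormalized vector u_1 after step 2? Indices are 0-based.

u_1 = (21/19, -45/19, 36/19)

Step 1: u_0 = a_0 = (3, -1, -3).
Step 2: u_1 = a_1 − (-7/19)·u_0 = (21/19, -45/19, 36/19).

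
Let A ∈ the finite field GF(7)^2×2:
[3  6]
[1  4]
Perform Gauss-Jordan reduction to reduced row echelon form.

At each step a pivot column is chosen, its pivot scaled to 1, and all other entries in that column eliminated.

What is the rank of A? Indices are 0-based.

rank = 2

step 1: normalize row 0 (÷3) = (1, 2)
  row 1: subtract 1×row0 = (0, 2)
step 2: normalize row 1 (÷2) = (0, 1)
  row 0: subtract 2×row1 = (1, 0)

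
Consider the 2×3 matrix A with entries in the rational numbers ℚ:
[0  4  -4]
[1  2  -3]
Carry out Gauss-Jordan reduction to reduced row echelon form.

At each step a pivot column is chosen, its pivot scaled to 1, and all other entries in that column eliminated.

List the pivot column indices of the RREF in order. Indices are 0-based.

pivot columns: 0, 1

step 1: exchange rows 0,1
step 1: normalize row 0 (÷1) = (1, 2, -3)
step 2: normalize row 1 (÷4) = (0, 1, -1)
  row 0: subtract 2×row1 = (1, 0, -1)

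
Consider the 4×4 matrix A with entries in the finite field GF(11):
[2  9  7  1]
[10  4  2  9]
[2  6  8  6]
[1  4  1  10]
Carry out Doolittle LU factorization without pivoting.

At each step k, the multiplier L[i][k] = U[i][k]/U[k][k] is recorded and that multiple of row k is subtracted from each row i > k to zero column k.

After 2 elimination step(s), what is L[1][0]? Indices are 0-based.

L[1][0] = 5

Step 1: pivot at (0,0) is 2.
  row1 ← row1 − (5)·row0  ⇒  L[1][0]=5, U row1=(0, 3, 0, 4)
  row2 ← row2 − (1)·row0  ⇒  L[2][0]=1, U row2=(0, 8, 1, 5)
  row3 ← row3 − (6)·row0  ⇒  L[3][0]=6, U row3=(0, 5, 3, 4)
Step 2: pivot at (1,1) is 3.
  row2 ← row2 − (10)·row1  ⇒  L[2][1]=10, U row2=(0, 0, 1, 9)
  row3 ← row3 − (9)·row1  ⇒  L[3][1]=9, U row3=(0, 0, 3, 1)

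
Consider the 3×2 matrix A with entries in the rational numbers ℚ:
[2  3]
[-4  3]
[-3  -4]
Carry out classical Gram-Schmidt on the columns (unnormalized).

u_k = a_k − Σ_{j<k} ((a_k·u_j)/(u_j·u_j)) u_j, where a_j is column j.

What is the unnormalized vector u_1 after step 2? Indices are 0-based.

Step 1: u_0 = a_0 = (2, -4, -3).
Step 2: u_1 = a_1 − (6/29)·u_0 = (75/29, 111/29, -98/29).

u_1 = (75/29, 111/29, -98/29)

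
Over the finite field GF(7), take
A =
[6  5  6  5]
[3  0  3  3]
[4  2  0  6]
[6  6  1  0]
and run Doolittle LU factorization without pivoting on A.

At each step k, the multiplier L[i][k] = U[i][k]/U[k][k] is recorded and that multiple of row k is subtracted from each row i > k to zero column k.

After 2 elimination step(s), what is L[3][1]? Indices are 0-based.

L[3][1] = 1

[col 0] pivot 6
  R1 -= 4*R0 → (0, 1, 0, 4)  (L[1][0] := 4)
  R2 -= 3*R0 → (0, 1, 3, 5)  (L[2][0] := 3)
  R3 -= 1*R0 → (0, 1, 2, 2)  (L[3][0] := 1)
[col 1] pivot 1
  R2 -= 1*R1 → (0, 0, 3, 1)  (L[2][1] := 1)
  R3 -= 1*R1 → (0, 0, 2, 5)  (L[3][1] := 1)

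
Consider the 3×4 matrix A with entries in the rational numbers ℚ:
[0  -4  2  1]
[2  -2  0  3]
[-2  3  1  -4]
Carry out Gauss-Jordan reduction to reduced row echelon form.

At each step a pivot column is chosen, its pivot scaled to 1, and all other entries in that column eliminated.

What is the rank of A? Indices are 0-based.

pivot(0,0): swap R0↔R1
pivot(0,0)=2: scale R0 → (1, -1, 0, 3/2)
  clear (2,0): R2 −= (-2)R0 → (0, 1, 1, -1)
pivot(1,1)=-4: scale R1 → (0, 1, -1/2, -1/4)
  clear (0,1): R0 −= (-1)R1 → (1, 0, -1/2, 5/4)
  clear (2,1): R2 −= (1)R1 → (0, 0, 3/2, -3/4)
pivot(2,2)=3/2: scale R2 → (0, 0, 1, -1/2)
  clear (0,2): R0 −= (-1/2)R2 → (1, 0, 0, 1)
  clear (1,2): R1 −= (-1/2)R2 → (0, 1, 0, -1/2)

rank = 3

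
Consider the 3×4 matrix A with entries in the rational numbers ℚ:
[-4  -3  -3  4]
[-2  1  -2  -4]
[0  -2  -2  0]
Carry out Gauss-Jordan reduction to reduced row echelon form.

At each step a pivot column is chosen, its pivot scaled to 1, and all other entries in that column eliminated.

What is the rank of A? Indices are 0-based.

pivot(0,0)=-4: scale R0 → (1, 3/4, 3/4, -1)
  clear (1,0): R1 −= (-2)R0 → (0, 5/2, -1/2, -6)
pivot(1,1)=5/2: scale R1 → (0, 1, -1/5, -12/5)
  clear (0,1): R0 −= (3/4)R1 → (1, 0, 9/10, 4/5)
  clear (2,1): R2 −= (-2)R1 → (0, 0, -12/5, -24/5)
pivot(2,2)=-12/5: scale R2 → (0, 0, 1, 2)
  clear (0,2): R0 −= (9/10)R2 → (1, 0, 0, -1)
  clear (1,2): R1 −= (-1/5)R2 → (0, 1, 0, -2)

rank = 3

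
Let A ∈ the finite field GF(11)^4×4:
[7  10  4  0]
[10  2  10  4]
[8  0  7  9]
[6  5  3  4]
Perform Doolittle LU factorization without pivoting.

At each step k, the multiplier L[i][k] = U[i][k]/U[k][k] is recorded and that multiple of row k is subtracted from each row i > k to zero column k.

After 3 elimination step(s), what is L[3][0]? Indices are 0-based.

L[3][0] = 4

k=0: U[0][0]=7
  eliminate (1,0): mult=3, new row 1: (0, 5, 9, 4); set L[1][0]=3
  eliminate (2,0): mult=9, new row 2: (0, 9, 4, 9); set L[2][0]=9
  eliminate (3,0): mult=4, new row 3: (0, 9, 9, 4); set L[3][0]=4
k=1: U[1][1]=5
  eliminate (2,1): mult=4, new row 2: (0, 0, 1, 4); set L[2][1]=4
  eliminate (3,1): mult=4, new row 3: (0, 0, 6, 10); set L[3][1]=4
k=2: U[2][2]=1
  eliminate (3,2): mult=6, new row 3: (0, 0, 0, 8); set L[3][2]=6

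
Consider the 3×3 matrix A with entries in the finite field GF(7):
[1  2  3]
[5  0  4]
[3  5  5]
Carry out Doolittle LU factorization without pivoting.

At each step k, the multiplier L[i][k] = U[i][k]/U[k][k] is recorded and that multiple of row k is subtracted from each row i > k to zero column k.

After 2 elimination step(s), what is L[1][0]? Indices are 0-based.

L[1][0] = 5

k=0: U[0][0]=1
  eliminate (1,0): mult=5, new row 1: (0, 4, 3); set L[1][0]=5
  eliminate (2,0): mult=3, new row 2: (0, 6, 3); set L[2][0]=3
k=1: U[1][1]=4
  eliminate (2,1): mult=5, new row 2: (0, 0, 2); set L[2][1]=5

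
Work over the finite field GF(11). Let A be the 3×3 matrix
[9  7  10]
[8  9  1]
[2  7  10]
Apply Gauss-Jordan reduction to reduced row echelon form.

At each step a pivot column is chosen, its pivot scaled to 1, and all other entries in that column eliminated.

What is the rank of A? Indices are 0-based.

step 1: normalize row 0 (÷9) = (1, 2, 6)
  row 1: subtract 8×row0 = (0, 4, 8)
  row 2: subtract 2×row0 = (0, 3, 9)
step 2: normalize row 1 (÷4) = (0, 1, 2)
  row 0: subtract 2×row1 = (1, 0, 2)
  row 2: subtract 3×row1 = (0, 0, 3)
step 3: normalize row 2 (÷3) = (0, 0, 1)
  row 0: subtract 2×row2 = (1, 0, 0)
  row 1: subtract 2×row2 = (0, 1, 0)

rank = 3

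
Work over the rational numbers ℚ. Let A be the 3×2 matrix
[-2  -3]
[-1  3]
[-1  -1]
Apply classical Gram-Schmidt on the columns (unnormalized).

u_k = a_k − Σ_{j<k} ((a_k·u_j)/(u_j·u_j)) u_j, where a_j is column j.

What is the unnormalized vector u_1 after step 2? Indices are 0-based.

Step 1: u_0 = a_0 = (-2, -1, -1).
Step 2: u_1 = a_1 − (2/3)·u_0 = (-5/3, 11/3, -1/3).

u_1 = (-5/3, 11/3, -1/3)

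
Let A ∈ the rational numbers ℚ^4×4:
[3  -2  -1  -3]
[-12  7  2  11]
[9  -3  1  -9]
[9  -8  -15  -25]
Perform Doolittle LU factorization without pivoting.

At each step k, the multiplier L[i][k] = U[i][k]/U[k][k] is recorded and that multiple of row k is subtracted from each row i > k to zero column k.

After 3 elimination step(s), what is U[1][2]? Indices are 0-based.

k=0: U[0][0]=3
  eliminate (1,0): mult=-4, new row 1: (0, -1, -2, -1); set L[1][0]=-4
  eliminate (2,0): mult=3, new row 2: (0, 3, 4, 0); set L[2][0]=3
  eliminate (3,0): mult=3, new row 3: (0, -2, -12, -16); set L[3][0]=3
k=1: U[1][1]=-1
  eliminate (2,1): mult=-3, new row 2: (0, 0, -2, -3); set L[2][1]=-3
  eliminate (3,1): mult=2, new row 3: (0, 0, -8, -14); set L[3][1]=2
k=2: U[2][2]=-2
  eliminate (3,2): mult=4, new row 3: (0, 0, 0, -2); set L[3][2]=4

U[1][2] = -2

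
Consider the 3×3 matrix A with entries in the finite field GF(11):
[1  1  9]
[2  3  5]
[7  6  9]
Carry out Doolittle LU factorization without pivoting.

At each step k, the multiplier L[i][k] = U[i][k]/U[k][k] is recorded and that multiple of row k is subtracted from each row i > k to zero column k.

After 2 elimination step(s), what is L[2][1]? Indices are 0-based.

Step 1: pivot at (0,0) is 1.
  row1 ← row1 − (2)·row0  ⇒  L[1][0]=2, U row1=(0, 1, 9)
  row2 ← row2 − (7)·row0  ⇒  L[2][0]=7, U row2=(0, 10, 1)
Step 2: pivot at (1,1) is 1.
  row2 ← row2 − (10)·row1  ⇒  L[2][1]=10, U row2=(0, 0, 10)

L[2][1] = 10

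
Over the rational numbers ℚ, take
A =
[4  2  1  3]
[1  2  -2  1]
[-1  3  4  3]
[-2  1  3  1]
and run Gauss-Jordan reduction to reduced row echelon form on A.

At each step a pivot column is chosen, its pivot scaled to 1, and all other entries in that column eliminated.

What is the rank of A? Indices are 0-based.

[1] R0 /= 4  ⇒  (1, 1/2, 1/4, 3/4)
     R1 -= 1·R0  ⇒  (0, 3/2, -9/4, 1/4)
     R2 -= -1·R0  ⇒  (0, 7/2, 17/4, 15/4)
     R3 -= -2·R0  ⇒  (0, 2, 7/2, 5/2)
[2] R1 /= 3/2  ⇒  (0, 1, -3/2, 1/6)
     R0 -= 1/2·R1  ⇒  (1, 0, 1, 2/3)
     R2 -= 7/2·R1  ⇒  (0, 0, 19/2, 19/6)
     R3 -= 2·R1  ⇒  (0, 0, 13/2, 13/6)
[3] R2 /= 19/2  ⇒  (0, 0, 1, 1/3)
     R0 -= 1·R2  ⇒  (1, 0, 0, 1/3)
     R1 -= -3/2·R2  ⇒  (0, 1, 0, 2/3)
     R3 -= 13/2·R2  ⇒  (0, 0, 0, 0)
column 3 empty below row 3

rank = 3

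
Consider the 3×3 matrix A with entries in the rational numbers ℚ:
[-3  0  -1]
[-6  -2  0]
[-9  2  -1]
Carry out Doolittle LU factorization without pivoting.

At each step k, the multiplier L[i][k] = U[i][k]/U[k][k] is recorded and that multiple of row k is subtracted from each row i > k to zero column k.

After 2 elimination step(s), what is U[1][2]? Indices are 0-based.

Step 1: pivot at (0,0) is -3.
  row1 ← row1 − (2)·row0  ⇒  L[1][0]=2, U row1=(0, -2, 2)
  row2 ← row2 − (3)·row0  ⇒  L[2][0]=3, U row2=(0, 2, 2)
Step 2: pivot at (1,1) is -2.
  row2 ← row2 − (-1)·row1  ⇒  L[2][1]=-1, U row2=(0, 0, 4)

U[1][2] = 2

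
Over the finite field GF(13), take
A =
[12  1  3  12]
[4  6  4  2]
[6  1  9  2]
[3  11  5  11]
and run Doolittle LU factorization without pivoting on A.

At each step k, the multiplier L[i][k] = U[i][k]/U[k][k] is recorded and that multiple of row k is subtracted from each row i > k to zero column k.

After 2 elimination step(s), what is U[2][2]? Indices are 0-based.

U[2][2] = 8

k=0: U[0][0]=12
  eliminate (1,0): mult=9, new row 1: (0, 10, 3, 11); set L[1][0]=9
  eliminate (2,0): mult=7, new row 2: (0, 7, 1, 9); set L[2][0]=7
  eliminate (3,0): mult=10, new row 3: (0, 1, 1, 8); set L[3][0]=10
k=1: U[1][1]=10
  eliminate (2,1): mult=2, new row 2: (0, 0, 8, 0); set L[2][1]=2
  eliminate (3,1): mult=4, new row 3: (0, 0, 2, 3); set L[3][1]=4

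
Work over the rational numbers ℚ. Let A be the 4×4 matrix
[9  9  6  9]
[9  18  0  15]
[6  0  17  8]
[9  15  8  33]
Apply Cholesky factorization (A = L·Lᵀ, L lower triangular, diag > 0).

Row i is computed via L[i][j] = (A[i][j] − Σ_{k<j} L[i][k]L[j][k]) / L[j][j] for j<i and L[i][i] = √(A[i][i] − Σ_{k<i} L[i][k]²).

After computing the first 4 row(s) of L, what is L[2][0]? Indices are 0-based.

L[2][0] = 2

Step 1: L[0][0] = √(9) = 3.
  L[1][0] = (9) / L[0][0] = 3.
Step 2: L[1][1] = √(9) = 3.
  L[2][0] = (6) / L[0][0] = 2.
  L[2][1] = (-6) / L[1][1] = -2.
Step 3: L[2][2] = √(9) = 3.
  L[3][0] = (9) / L[0][0] = 3.
  L[3][1] = (6) / L[1][1] = 2.
  L[3][2] = (6) / L[2][2] = 2.
Step 4: L[3][3] = √(16) = 4.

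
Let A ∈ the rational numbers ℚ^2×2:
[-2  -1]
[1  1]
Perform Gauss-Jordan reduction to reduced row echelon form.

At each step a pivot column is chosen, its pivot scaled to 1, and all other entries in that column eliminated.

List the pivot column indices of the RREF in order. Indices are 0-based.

pivot columns: 0, 1

step 1: normalize row 0 (÷-2) = (1, 1/2)
  row 1: subtract 1×row0 = (0, 1/2)
step 2: normalize row 1 (÷1/2) = (0, 1)
  row 0: subtract 1/2×row1 = (1, 0)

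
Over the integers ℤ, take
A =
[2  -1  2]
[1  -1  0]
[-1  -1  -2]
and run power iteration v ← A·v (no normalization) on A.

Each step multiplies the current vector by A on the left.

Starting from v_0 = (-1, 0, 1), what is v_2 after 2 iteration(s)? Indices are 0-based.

v_2 = (-1, 1, 3)

v_0 = (-1, 0, 1).
v_1 = A·v_0 = (0, -1, -1).
v_2 = A·v_1 = (-1, 1, 3).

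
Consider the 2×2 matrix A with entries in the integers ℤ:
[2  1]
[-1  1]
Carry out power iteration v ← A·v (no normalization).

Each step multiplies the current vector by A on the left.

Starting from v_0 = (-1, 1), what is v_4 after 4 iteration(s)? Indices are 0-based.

v_4 = (9, 0)

v_0 = (-1, 1).
v_1 = A·v_0 = (-1, 2).
v_2 = A·v_1 = (0, 3).
v_3 = A·v_2 = (3, 3).
v_4 = A·v_3 = (9, 0).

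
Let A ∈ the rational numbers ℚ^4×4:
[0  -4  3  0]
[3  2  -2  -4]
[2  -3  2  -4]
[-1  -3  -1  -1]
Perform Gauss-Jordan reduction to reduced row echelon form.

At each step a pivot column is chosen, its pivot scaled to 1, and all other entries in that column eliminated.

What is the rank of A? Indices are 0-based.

pivot(0,0): swap R0↔R1
pivot(0,0)=3: scale R0 → (1, 2/3, -2/3, -4/3)
  clear (2,0): R2 −= (2)R0 → (0, -13/3, 10/3, -4/3)
  clear (3,0): R3 −= (-1)R0 → (0, -7/3, -5/3, -7/3)
pivot(1,1)=-4: scale R1 → (0, 1, -3/4, 0)
  clear (0,1): R0 −= (2/3)R1 → (1, 0, -1/6, -4/3)
  clear (2,1): R2 −= (-13/3)R1 → (0, 0, 1/12, -4/3)
  clear (3,1): R3 −= (-7/3)R1 → (0, 0, -41/12, -7/3)
pivot(2,2)=1/12: scale R2 → (0, 0, 1, -16)
  clear (0,2): R0 −= (-1/6)R2 → (1, 0, 0, -4)
  clear (1,2): R1 −= (-3/4)R2 → (0, 1, 0, -12)
  clear (3,2): R3 −= (-41/12)R2 → (0, 0, 0, -57)
pivot(3,3)=-57: scale R3 → (0, 0, 0, 1)
  clear (0,3): R0 −= (-4)R3 → (1, 0, 0, 0)
  clear (1,3): R1 −= (-12)R3 → (0, 1, 0, 0)
  clear (2,3): R2 −= (-16)R3 → (0, 0, 1, 0)

rank = 4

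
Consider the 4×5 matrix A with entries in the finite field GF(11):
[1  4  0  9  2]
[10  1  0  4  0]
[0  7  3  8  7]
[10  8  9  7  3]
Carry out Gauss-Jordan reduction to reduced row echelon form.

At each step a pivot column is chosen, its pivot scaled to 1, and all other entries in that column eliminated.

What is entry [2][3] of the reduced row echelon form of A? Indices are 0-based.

step 1: normalize row 0 (÷1) = (1, 4, 0, 9, 2)
  row 1: subtract 10×row0 = (0, 5, 0, 2, 2)
  row 3: subtract 10×row0 = (0, 1, 9, 5, 5)
step 2: normalize row 1 (÷5) = (0, 1, 0, 7, 7)
  row 0: subtract 4×row1 = (1, 0, 0, 3, 7)
  row 2: subtract 7×row1 = (0, 0, 3, 3, 2)
  row 3: subtract 1×row1 = (0, 0, 9, 9, 9)
step 3: normalize row 2 (÷3) = (0, 0, 1, 1, 8)
  row 3: subtract 9×row2 = (0, 0, 0, 0, 3)
skip col 3 (zero from row 3)
step 4: normalize row 3 (÷3) = (0, 0, 0, 0, 1)
  row 0: subtract 7×row3 = (1, 0, 0, 3, 0)
  row 1: subtract 7×row3 = (0, 1, 0, 7, 0)
  row 2: subtract 8×row3 = (0, 0, 1, 1, 0)

M[2][3] = 1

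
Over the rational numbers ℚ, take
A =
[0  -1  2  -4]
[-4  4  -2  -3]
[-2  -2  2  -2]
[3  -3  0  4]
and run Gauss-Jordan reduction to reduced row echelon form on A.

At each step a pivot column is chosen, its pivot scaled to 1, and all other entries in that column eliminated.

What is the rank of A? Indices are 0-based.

pivot(0,0): swap R0↔R1
pivot(0,0)=-4: scale R0 → (1, -1, 1/2, 3/4)
  clear (2,0): R2 −= (-2)R0 → (0, -4, 3, -1/2)
  clear (3,0): R3 −= (3)R0 → (0, 0, -3/2, 7/4)
pivot(1,1)=-1: scale R1 → (0, 1, -2, 4)
  clear (0,1): R0 −= (-1)R1 → (1, 0, -3/2, 19/4)
  clear (2,1): R2 −= (-4)R1 → (0, 0, -5, 31/2)
pivot(2,2)=-5: scale R2 → (0, 0, 1, -31/10)
  clear (0,2): R0 −= (-3/2)R2 → (1, 0, 0, 1/10)
  clear (1,2): R1 −= (-2)R2 → (0, 1, 0, -11/5)
  clear (3,2): R3 −= (-3/2)R2 → (0, 0, 0, -29/10)
pivot(3,3)=-29/10: scale R3 → (0, 0, 0, 1)
  clear (0,3): R0 −= (1/10)R3 → (1, 0, 0, 0)
  clear (1,3): R1 −= (-11/5)R3 → (0, 1, 0, 0)
  clear (2,3): R2 −= (-31/10)R3 → (0, 0, 1, 0)

rank = 4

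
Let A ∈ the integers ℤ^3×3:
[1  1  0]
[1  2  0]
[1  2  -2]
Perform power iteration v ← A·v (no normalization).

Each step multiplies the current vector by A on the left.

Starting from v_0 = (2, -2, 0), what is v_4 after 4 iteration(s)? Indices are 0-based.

v_0 = (2, -2, 0).
v_1 = A·v_0 = (0, -2, -2).
v_2 = A·v_1 = (-2, -4, 0).
v_3 = A·v_2 = (-6, -10, -10).
v_4 = A·v_3 = (-16, -26, -6).

v_4 = (-16, -26, -6)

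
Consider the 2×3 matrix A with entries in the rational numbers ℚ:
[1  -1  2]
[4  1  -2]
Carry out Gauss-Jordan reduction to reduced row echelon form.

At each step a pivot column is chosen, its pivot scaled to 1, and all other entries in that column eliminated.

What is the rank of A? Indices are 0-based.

rank = 2

[1] R0 /= 1  ⇒  (1, -1, 2)
     R1 -= 4·R0  ⇒  (0, 5, -10)
[2] R1 /= 5  ⇒  (0, 1, -2)
     R0 -= -1·R1  ⇒  (1, 0, 0)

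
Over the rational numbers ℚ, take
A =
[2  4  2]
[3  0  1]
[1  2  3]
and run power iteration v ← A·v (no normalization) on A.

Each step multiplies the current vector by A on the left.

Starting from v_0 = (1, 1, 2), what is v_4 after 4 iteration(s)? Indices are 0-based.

v_0 = (1, 1, 2).
v_1 = A·v_0 = (10, 5, 9).
v_2 = A·v_1 = (58, 39, 47).
v_3 = A·v_2 = (366, 221, 277).
v_4 = A·v_3 = (2170, 1375, 1639).

v_4 = (2170, 1375, 1639)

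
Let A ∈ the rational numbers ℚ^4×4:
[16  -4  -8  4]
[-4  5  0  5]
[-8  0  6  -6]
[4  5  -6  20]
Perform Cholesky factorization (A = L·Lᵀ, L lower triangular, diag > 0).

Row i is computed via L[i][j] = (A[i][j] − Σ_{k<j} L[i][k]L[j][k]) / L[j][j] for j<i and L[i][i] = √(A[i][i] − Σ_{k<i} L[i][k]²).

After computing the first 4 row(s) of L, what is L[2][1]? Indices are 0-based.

L[2][1] = -1

Step 1: L[0][0] = √(16) = 4.
  L[1][0] = (-4) / L[0][0] = -1.
Step 2: L[1][1] = √(4) = 2.
  L[2][0] = (-8) / L[0][0] = -2.
  L[2][1] = (-2) / L[1][1] = -1.
Step 3: L[2][2] = √(1) = 1.
  L[3][0] = (4) / L[0][0] = 1.
  L[3][1] = (6) / L[1][1] = 3.
  L[3][2] = (-1) / L[2][2] = -1.
Step 4: L[3][3] = √(9) = 3.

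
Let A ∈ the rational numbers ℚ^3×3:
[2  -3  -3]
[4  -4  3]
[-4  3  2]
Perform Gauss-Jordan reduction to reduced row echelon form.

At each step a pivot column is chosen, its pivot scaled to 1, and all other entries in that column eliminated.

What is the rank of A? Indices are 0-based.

[1] R0 /= 2  ⇒  (1, -3/2, -3/2)
     R1 -= 4·R0  ⇒  (0, 2, 9)
     R2 -= -4·R0  ⇒  (0, -3, -4)
[2] R1 /= 2  ⇒  (0, 1, 9/2)
     R0 -= -3/2·R1  ⇒  (1, 0, 21/4)
     R2 -= -3·R1  ⇒  (0, 0, 19/2)
[3] R2 /= 19/2  ⇒  (0, 0, 1)
     R0 -= 21/4·R2  ⇒  (1, 0, 0)
     R1 -= 9/2·R2  ⇒  (0, 1, 0)

rank = 3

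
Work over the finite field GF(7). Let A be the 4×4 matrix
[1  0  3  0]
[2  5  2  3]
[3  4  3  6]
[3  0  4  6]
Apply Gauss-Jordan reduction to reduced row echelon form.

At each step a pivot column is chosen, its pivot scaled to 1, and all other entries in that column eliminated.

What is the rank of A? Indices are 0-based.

rank = 4

[1] R0 /= 1  ⇒  (1, 0, 3, 0)
     R1 -= 2·R0  ⇒  (0, 5, 3, 3)
     R2 -= 3·R0  ⇒  (0, 4, 1, 6)
     R3 -= 3·R0  ⇒  (0, 0, 2, 6)
[2] R1 /= 5  ⇒  (0, 1, 2, 2)
     R2 -= 4·R1  ⇒  (0, 0, 0, 5)
[3] R2 <-> R3
[3] R2 /= 2  ⇒  (0, 0, 1, 3)
     R0 -= 3·R2  ⇒  (1, 0, 0, 5)
     R1 -= 2·R2  ⇒  (0, 1, 0, 3)
[4] R3 /= 5  ⇒  (0, 0, 0, 1)
     R0 -= 5·R3  ⇒  (1, 0, 0, 0)
     R1 -= 3·R3  ⇒  (0, 1, 0, 0)
     R2 -= 3·R3  ⇒  (0, 0, 1, 0)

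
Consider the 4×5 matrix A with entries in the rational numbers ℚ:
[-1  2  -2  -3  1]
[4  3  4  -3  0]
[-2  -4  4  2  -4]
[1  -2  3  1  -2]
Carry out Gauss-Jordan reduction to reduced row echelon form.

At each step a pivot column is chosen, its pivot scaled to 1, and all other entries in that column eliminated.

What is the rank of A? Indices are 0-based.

rank = 4

[1] R0 /= -1  ⇒  (1, -2, 2, 3, -1)
     R1 -= 4·R0  ⇒  (0, 11, -4, -15, 4)
     R2 -= -2·R0  ⇒  (0, -8, 8, 8, -6)
     R3 -= 1·R0  ⇒  (0, 0, 1, -2, -1)
[2] R1 /= 11  ⇒  (0, 1, -4/11, -15/11, 4/11)
     R0 -= -2·R1  ⇒  (1, 0, 14/11, 3/11, -3/11)
     R2 -= -8·R1  ⇒  (0, 0, 56/11, -32/11, -34/11)
[3] R2 /= 56/11  ⇒  (0, 0, 1, -4/7, -17/28)
     R0 -= 14/11·R2  ⇒  (1, 0, 0, 1, 1/2)
     R1 -= -4/11·R2  ⇒  (0, 1, 0, -11/7, 1/7)
     R3 -= 1·R2  ⇒  (0, 0, 0, -10/7, -11/28)
[4] R3 /= -10/7  ⇒  (0, 0, 0, 1, 11/40)
     R0 -= 1·R3  ⇒  (1, 0, 0, 0, 9/40)
     R1 -= -11/7·R3  ⇒  (0, 1, 0, 0, 23/40)
     R2 -= -4/7·R3  ⇒  (0, 0, 1, 0, -9/20)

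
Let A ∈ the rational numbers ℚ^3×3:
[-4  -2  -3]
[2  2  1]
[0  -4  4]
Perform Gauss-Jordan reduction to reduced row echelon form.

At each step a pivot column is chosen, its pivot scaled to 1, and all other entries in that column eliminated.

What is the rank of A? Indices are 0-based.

pivot(0,0)=-4: scale R0 → (1, 1/2, 3/4)
  clear (1,0): R1 −= (2)R0 → (0, 1, -1/2)
pivot(1,1)=1: scale R1 → (0, 1, -1/2)
  clear (0,1): R0 −= (1/2)R1 → (1, 0, 1)
  clear (2,1): R2 −= (-4)R1 → (0, 0, 2)
pivot(2,2)=2: scale R2 → (0, 0, 1)
  clear (0,2): R0 −= (1)R2 → (1, 0, 0)
  clear (1,2): R1 −= (-1/2)R2 → (0, 1, 0)

rank = 3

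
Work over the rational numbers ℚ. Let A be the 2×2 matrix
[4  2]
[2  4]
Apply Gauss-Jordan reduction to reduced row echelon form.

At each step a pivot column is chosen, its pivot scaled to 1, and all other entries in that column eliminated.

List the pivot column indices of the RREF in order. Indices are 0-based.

pivot columns: 0, 1

step 1: normalize row 0 (÷4) = (1, 1/2)
  row 1: subtract 2×row0 = (0, 3)
step 2: normalize row 1 (÷3) = (0, 1)
  row 0: subtract 1/2×row1 = (1, 0)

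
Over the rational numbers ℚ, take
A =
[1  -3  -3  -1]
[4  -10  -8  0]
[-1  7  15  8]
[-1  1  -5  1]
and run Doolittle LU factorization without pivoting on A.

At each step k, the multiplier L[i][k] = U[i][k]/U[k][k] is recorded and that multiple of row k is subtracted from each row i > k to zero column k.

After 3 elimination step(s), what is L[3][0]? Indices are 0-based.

L[3][0] = -1

[col 0] pivot 1
  R1 -= 4*R0 → (0, 2, 4, 4)  (L[1][0] := 4)
  R2 -= -1*R0 → (0, 4, 12, 7)  (L[2][0] := -1)
  R3 -= -1*R0 → (0, -2, -8, 0)  (L[3][0] := -1)
[col 1] pivot 2
  R2 -= 2*R1 → (0, 0, 4, -1)  (L[2][1] := 2)
  R3 -= -1*R1 → (0, 0, -4, 4)  (L[3][1] := -1)
[col 2] pivot 4
  R3 -= -1*R2 → (0, 0, 0, 3)  (L[3][2] := -1)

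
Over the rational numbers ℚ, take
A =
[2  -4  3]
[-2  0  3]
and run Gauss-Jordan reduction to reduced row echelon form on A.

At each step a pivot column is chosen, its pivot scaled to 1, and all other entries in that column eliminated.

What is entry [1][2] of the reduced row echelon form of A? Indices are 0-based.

step 1: normalize row 0 (÷2) = (1, -2, 3/2)
  row 1: subtract -2×row0 = (0, -4, 6)
step 2: normalize row 1 (÷-4) = (0, 1, -3/2)
  row 0: subtract -2×row1 = (1, 0, -3/2)

M[1][2] = -3/2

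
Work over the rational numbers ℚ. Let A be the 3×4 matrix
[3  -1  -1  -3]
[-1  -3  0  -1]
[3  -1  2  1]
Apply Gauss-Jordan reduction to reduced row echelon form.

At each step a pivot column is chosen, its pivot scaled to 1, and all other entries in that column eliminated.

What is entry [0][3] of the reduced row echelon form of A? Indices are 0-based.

M[0][3] = -2/5

[1] R0 /= 3  ⇒  (1, -1/3, -1/3, -1)
     R1 -= -1·R0  ⇒  (0, -10/3, -1/3, -2)
     R2 -= 3·R0  ⇒  (0, 0, 3, 4)
[2] R1 /= -10/3  ⇒  (0, 1, 1/10, 3/5)
     R0 -= -1/3·R1  ⇒  (1, 0, -3/10, -4/5)
[3] R2 /= 3  ⇒  (0, 0, 1, 4/3)
     R0 -= -3/10·R2  ⇒  (1, 0, 0, -2/5)
     R1 -= 1/10·R2  ⇒  (0, 1, 0, 7/15)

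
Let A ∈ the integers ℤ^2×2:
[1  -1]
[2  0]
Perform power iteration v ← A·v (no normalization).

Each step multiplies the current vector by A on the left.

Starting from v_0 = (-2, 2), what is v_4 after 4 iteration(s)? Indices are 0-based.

v_4 = (8, 16)

v_0 = (-2, 2).
v_1 = A·v_0 = (-4, -4).
v_2 = A·v_1 = (0, -8).
v_3 = A·v_2 = (8, 0).
v_4 = A·v_3 = (8, 16).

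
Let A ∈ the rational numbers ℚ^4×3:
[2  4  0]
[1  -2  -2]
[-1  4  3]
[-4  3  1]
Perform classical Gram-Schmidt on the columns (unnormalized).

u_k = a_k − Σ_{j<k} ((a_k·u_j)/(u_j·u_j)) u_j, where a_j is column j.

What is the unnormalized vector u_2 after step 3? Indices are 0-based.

u_2 = (-441/445, -909/890, 1143/890, -477/445)

Step 1: u_0 = a_0 = (2, 1, -1, -4).
Step 2: u_1 = a_1 − (-5/11)·u_0 = (54/11, -17/11, 39/11, 13/11).
Step 3: u_2 = a_2 − (-9/22)·u_0 − (164/445)·u_1 = (-441/445, -909/890, 1143/890, -477/445).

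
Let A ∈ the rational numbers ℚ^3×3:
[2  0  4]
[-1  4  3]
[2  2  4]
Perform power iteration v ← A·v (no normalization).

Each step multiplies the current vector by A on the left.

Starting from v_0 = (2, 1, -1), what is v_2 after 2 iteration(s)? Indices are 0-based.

v_0 = (2, 1, -1).
v_1 = A·v_0 = (0, -1, 2).
v_2 = A·v_1 = (8, 2, 6).

v_2 = (8, 2, 6)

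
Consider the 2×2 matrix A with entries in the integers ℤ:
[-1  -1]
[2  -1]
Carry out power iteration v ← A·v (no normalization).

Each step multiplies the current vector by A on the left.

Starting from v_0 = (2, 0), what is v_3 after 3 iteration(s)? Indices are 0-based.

v_0 = (2, 0).
v_1 = A·v_0 = (-2, 4).
v_2 = A·v_1 = (-2, -8).
v_3 = A·v_2 = (10, 4).

v_3 = (10, 4)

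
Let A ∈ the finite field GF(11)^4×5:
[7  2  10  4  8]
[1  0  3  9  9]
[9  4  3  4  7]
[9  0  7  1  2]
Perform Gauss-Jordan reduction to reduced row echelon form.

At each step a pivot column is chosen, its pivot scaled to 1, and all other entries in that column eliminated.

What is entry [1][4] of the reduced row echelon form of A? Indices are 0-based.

M[1][4] = 7

step 1: normalize row 0 (÷7) = (1, 5, 3, 10, 9)
  row 1: subtract 1×row0 = (0, 6, 0, 10, 0)
  row 2: subtract 9×row0 = (0, 3, 9, 2, 3)
  row 3: subtract 9×row0 = (0, 10, 2, 10, 9)
step 2: normalize row 1 (÷6) = (0, 1, 0, 9, 0)
  row 0: subtract 5×row1 = (1, 0, 3, 9, 9)
  row 2: subtract 3×row1 = (0, 0, 9, 8, 3)
  row 3: subtract 10×row1 = (0, 0, 2, 8, 9)
step 3: normalize row 2 (÷9) = (0, 0, 1, 7, 4)
  row 0: subtract 3×row2 = (1, 0, 0, 10, 8)
  row 3: subtract 2×row2 = (0, 0, 0, 5, 1)
step 4: normalize row 3 (÷5) = (0, 0, 0, 1, 9)
  row 0: subtract 10×row3 = (1, 0, 0, 0, 6)
  row 1: subtract 9×row3 = (0, 1, 0, 0, 7)
  row 2: subtract 7×row3 = (0, 0, 1, 0, 7)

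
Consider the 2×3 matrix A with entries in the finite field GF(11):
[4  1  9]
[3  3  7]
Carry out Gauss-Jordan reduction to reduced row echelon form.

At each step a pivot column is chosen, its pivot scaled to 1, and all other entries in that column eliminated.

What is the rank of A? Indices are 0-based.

rank = 2

pivot(0,0)=4: scale R0 → (1, 3, 5)
  clear (1,0): R1 −= (3)R0 → (0, 5, 3)
pivot(1,1)=5: scale R1 → (0, 1, 5)
  clear (0,1): R0 −= (3)R1 → (1, 0, 1)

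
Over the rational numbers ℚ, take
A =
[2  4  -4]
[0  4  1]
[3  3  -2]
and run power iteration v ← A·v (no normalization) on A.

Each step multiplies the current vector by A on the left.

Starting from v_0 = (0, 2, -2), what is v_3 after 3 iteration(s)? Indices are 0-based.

v_0 = (0, 2, -2).
v_1 = A·v_0 = (16, 6, 10).
v_2 = A·v_1 = (16, 34, 46).
v_3 = A·v_2 = (-16, 182, 58).

v_3 = (-16, 182, 58)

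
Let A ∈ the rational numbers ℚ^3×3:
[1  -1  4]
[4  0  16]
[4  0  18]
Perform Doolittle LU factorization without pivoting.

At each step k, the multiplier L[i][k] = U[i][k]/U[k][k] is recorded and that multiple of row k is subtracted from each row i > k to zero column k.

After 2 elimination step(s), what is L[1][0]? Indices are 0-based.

k=0: U[0][0]=1
  eliminate (1,0): mult=4, new row 1: (0, 4, 0); set L[1][0]=4
  eliminate (2,0): mult=4, new row 2: (0, 4, 2); set L[2][0]=4
k=1: U[1][1]=4
  eliminate (2,1): mult=1, new row 2: (0, 0, 2); set L[2][1]=1

L[1][0] = 4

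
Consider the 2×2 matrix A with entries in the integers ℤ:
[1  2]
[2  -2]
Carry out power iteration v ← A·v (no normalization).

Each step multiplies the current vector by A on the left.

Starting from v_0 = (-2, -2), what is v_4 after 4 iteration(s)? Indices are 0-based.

v_0 = (-2, -2).
v_1 = A·v_0 = (-6, 0).
v_2 = A·v_1 = (-6, -12).
v_3 = A·v_2 = (-30, 12).
v_4 = A·v_3 = (-6, -84).

v_4 = (-6, -84)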